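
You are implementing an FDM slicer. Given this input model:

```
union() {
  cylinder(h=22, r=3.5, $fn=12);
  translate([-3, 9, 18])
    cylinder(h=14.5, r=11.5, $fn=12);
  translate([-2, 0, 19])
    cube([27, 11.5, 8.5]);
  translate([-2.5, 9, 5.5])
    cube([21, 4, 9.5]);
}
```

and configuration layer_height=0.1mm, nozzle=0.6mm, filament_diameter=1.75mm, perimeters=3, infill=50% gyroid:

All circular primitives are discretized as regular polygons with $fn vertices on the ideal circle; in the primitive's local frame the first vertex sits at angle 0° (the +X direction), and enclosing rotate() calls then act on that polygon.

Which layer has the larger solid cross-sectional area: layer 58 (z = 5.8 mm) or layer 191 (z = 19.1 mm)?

Layer 58 (z = 5.8): the r=3.5 cylinder contributes a regular 12-gon of circumradius 3.5 (area = (12/2)·3.500²·sin(360°/12) = 36.75 mm²); the cylinder at (-3, 9) is absent (z outside [18, 32.5]); the cube at (-2, 0) is not intersected at this z (z outside [19, 27.5]); the cube at (-2.5, 9) (footprint 21×4) is included at this height (area 84.00 mm²); Taking the union: the 2 present regions are separate (no shared area or edge), so areas and boundary lengths simply add and each stays a separate island — area = 120.75 mm². So its area = 120.75 mm². Layer 191 (z = 19.1): the r=3.5 cylinder contributes a regular 12-gon of circumradius 3.5 (area = (12/2)·3.500²·sin(360°/12) = 36.75 mm²); the r=11.5 cylinder at (-3, 9) contributes a regular 12-gon of circumradius 11.5 (area = (12/2)·11.500²·sin(360°/12) = 396.75 mm²); the 27×11.5 cube at (-2, 0) contributes its full rectangle (area 310.50 mm²); the cube at (-2.5, 9) is absent (z outside [5.5, 15]); Taking the union: the regions partially overlap — summed areas 744.00 mm² minus the doubly-counted overlap 134.21 mm² gives 609.79 mm² — area = 609.79 mm². So its area = 609.79 mm². Layer 191 is larger (609.79 vs 120.75 mm²).

layer 191 (z = 19.1 mm)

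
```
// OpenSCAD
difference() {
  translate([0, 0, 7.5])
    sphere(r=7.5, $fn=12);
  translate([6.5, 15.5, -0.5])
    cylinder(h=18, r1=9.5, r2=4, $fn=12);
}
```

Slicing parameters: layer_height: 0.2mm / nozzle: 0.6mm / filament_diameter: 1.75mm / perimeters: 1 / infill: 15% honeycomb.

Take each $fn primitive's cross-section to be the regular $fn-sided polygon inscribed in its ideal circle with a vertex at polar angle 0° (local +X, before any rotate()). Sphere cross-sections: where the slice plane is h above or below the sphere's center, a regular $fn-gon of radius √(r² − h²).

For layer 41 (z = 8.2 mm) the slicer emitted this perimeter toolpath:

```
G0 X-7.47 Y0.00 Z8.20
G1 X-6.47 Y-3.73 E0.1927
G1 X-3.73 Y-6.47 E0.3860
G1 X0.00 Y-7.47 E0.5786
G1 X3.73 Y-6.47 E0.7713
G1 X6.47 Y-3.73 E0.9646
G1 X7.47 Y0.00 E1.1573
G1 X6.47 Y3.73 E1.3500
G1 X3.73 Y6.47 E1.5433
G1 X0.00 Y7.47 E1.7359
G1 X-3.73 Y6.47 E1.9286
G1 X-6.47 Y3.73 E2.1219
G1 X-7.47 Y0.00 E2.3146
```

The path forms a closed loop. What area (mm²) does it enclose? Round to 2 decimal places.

167.35 mm²

Apply the shoelace formula to the sequence of (X, Y) vertices; enclosed area = 167.35 mm².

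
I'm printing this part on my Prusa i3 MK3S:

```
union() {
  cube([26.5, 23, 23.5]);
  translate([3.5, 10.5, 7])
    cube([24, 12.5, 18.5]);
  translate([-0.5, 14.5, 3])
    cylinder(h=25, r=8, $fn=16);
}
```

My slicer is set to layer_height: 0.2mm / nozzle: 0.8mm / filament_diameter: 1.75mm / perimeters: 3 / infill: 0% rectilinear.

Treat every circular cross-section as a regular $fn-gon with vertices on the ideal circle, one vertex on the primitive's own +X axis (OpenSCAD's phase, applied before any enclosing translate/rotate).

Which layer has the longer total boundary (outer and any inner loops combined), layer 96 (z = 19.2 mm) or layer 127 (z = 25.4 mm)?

layer 96 (z = 19.2 mm)

Layer 96 (z = 19.2): the 26.5×23 cube contributes its full rectangle (perimeter 99.00 mm); the cube at (3.5, 10.5) (footprint 24×12.5) is included at this height (perimeter 73.00 mm); the cylinder at (-0.5, 14.5): section is a regular 16-gon, circumradius r=8 (perimeter = 2·16·8.000·sin(180°/16) = 49.94 mm); Taking the union: the regions partially overlap (shared area 377.52 mm²), so the edge portions inside another operand are dropped and the merged outline is re-measured after clipping — boundary = 111.19 mm. So its perimeter = 111.19 mm. Layer 127 (z = 25.4): the cube is not intersected at this z (z outside [0, 23.5]); the cube at (3.5, 10.5) (footprint 24×12.5) is included at this height (perimeter 73.00 mm); the r=8 cylinder at (-0.5, 14.5) contributes a regular 16-gon of circumradius 8 (perimeter = 2·16·8.000·sin(180°/16) = 49.94 mm); Merging all regions: the regions partially overlap (shared area 32.98 mm²), so the edge portions inside another operand are dropped and the merged outline is re-measured after clipping — boundary = 96.93 mm. So its perimeter = 96.93 mm. Layer 96 is larger (111.19 vs 96.93 mm).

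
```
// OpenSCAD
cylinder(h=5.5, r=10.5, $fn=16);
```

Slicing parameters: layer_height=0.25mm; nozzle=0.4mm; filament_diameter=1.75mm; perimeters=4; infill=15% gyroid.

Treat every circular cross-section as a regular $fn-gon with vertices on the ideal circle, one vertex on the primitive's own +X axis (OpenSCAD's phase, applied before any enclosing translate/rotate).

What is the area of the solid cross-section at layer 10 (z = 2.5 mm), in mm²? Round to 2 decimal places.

337.53 mm²

At z = 2.5 mm: the r=10.5 cylinder gives a regular 16-gon of circumradius 10.5 (constant along its height) (area = (16/2)·10.500²·sin(360°/16) = 337.53 mm²). Overall, the cross-section is a single solid region. Net area = 337.53 mm².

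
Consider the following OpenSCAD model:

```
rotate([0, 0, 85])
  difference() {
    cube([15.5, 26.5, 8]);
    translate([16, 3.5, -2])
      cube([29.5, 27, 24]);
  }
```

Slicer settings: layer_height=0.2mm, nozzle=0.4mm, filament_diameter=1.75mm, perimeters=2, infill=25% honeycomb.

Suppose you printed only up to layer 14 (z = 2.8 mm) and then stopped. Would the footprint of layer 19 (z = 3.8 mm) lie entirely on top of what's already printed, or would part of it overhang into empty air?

entirely on top

Compare the two slices. At z = 2.8: the cube is present — its section is the full 15.5×26.5 rectangle (area 410.75 mm²); the 29.5×27 cube at (16, 3.5) contributes its full rectangle (area 796.50 mm²); Taking the first minus the rest: starting from the 15.5×26.5 cube (410.75 mm²), the 29.5×27 cube at (16, 3.5) misses the remaining region (no effect) — area = 410.75 mm²; (rotated 85° about Z; rotation is an isometry so areas/perimeters/island counts are preserved). At z = 3.8: the cube is present — its section is the full 15.5×26.5 rectangle (area 410.75 mm²); the cube at (16, 3.5) is present — its section is the full 29.5×27 rectangle (area 796.50 mm²); After the difference (first − rest): starting from the 15.5×26.5 cube (410.75 mm²), the 29.5×27 cube at (16, 3.5) misses the remaining region (no effect) — area = 410.75 mm²; (whole slice rotated 85° about Z — lengths, areas and connectivity unchanged). Checking containment: the cross-section at z = 3.8 is a subset of the cross-section at z = 2.8.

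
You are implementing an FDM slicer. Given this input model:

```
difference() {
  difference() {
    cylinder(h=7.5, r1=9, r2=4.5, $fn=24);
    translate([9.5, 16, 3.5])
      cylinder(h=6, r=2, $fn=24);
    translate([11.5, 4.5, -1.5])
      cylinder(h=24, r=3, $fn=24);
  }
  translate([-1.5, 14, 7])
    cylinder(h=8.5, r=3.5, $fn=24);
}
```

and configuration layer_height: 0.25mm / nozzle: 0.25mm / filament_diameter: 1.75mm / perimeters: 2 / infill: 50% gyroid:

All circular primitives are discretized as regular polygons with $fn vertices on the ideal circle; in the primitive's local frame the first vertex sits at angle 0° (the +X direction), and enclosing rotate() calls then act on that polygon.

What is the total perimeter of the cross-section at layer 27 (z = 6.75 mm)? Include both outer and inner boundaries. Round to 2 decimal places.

31.01 mm

At z = 6.75 mm: the cone (r1=9→r2=4.5) has section circumradius 4.950 here — a regular 24-gon (perimeter = 2·24·4.950·sin(180°/24) = 31.01 mm); the r=2 cylinder at (9.5, 16) contributes a regular 24-gon of circumradius 2 (perimeter = 2·24·2.000·sin(180°/24) = 12.53 mm); the r=3 cylinder at (11.5, 4.5) gives a regular 24-gon of circumradius 3 (constant along its height) (perimeter = 2·24·3.000·sin(180°/24) = 18.80 mm); Subtracting the remaining from the first: starting from the cone, the r=2 cylinder at (9.5, 16) misses the remaining region (no effect); the r=3 cylinder at (11.5, 4.5) misses the remaining region (no effect) — boundary = 31.01 mm; the cylinder at (-1.5, 14) is not intersected at this z (z outside [7, 15.5]); After the difference (first − rest): none of the subtracted shapes is present at this height, so that combined region is unchanged — boundary = 31.01 mm. Overall, the cross-section is a single solid region. Total boundary length (outer) = 31.01 mm.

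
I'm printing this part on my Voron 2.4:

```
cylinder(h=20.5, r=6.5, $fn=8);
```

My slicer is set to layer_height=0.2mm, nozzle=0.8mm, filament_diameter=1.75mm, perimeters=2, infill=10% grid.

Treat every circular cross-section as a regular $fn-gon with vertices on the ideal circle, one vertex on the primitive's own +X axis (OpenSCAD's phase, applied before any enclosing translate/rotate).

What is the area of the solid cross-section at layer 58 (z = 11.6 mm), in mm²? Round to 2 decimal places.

119.50 mm²

At z = 11.6 mm: the r=6.5 cylinder gives a regular 8-gon of circumradius 6.5 (constant along its height) (area = (8/2)·6.500²·sin(360°/8) = 119.50 mm²). Overall, the cross-section is a single solid region. Net area = 119.50 mm².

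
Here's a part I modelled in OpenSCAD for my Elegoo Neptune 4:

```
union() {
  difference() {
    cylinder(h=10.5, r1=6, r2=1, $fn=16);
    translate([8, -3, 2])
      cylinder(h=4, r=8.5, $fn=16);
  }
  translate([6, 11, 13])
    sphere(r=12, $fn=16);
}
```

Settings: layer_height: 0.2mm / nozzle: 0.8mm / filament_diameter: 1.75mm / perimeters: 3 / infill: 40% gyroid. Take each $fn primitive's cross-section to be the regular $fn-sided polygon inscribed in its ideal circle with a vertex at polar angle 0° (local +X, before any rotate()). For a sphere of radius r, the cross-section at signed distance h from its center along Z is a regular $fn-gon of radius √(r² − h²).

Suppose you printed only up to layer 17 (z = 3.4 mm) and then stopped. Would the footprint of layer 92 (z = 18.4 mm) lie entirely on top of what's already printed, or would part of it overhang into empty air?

part overhangs

Compare the two slices. At z = 3.4: the cone: at t=0.324 of its height the radius interpolates to r₁+(r₂−r₁)t = 4.381, giving a regular 16-gon of that circumradius (area = (16/2)·4.381²·sin(360°/16) = 58.76 mm²); the cylinder at (8, -3): section is a regular 16-gon, circumradius r=8.5 (area = (16/2)·8.500²·sin(360°/16) = 221.19 mm²); Taking the first minus the rest: starting from the cone (58.76 mm²), the r=8.5 cylinder at (8, -3) partially overlaps it — only the 24.94 mm² overlap (of its 221.19 mm²) is removed, clipping the outline — area = 33.82 mm²; the r=12 sphere at (6, 11) slices to a regular 16-gon of circumradius 7.200 (√(r²−h²) with h=9.6 from center) (area = (16/2)·7.200²·sin(360°/16) = 158.71 mm²); Combining (union): the 2 present regions are separate (no shared area or edge), so areas and boundary lengths simply add and each stays a separate island — area = 192.53 mm². At z = 18.4: the cone does not reach this height (z outside [0, 10.5]); the cylinder at (8, -3) does not reach this height (z outside [2, 6]); Taking the first minus the rest: the first operand is absent here, so nothing remains; the sphere at (6, 11): section is a regular 16-gon, circumradius = √(r²−h²) = √(12²−5.4²) = 10.716 (area = (16/2)·10.716²·sin(360°/16) = 351.58 mm²); Combining (union): only the r=12 sphere at (6, 11) is present, so the union is just that shape — area = 351.58 mm². Checking containment: at z = 18.4 the cross-section extends beyond the z = 3.4 cross-section by about 186.40 mm².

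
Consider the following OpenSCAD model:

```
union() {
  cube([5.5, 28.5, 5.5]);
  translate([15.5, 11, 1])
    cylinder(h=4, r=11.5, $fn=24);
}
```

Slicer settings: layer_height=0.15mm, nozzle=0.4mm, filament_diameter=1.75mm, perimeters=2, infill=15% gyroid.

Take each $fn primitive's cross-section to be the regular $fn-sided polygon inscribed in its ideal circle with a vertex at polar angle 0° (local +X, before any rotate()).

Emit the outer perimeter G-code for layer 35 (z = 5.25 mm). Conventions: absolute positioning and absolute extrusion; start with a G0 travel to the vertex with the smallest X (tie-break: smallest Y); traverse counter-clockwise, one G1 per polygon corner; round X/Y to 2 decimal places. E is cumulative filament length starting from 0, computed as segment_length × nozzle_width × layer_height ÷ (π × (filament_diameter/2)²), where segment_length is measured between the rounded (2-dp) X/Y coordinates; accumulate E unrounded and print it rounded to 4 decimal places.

G0 X0.00 Y0.00 Z5.25
G1 X5.50 Y0.00 E0.1372
G1 X5.50 Y28.50 E0.8481
G1 X0.00 Y28.50 E0.9853
G1 X0.00 Y0.00 E1.6963

At z = 5.25 mm: the cube is present — its section is the full 5.5×28.5 rectangle; the cylinder at (15.5, 11) does not reach this height (z outside [1, 5]); Merging all regions: only the 5.5×28.5 cube is present, so the union is just that shape — 1 connected region. The outline is a single polygon with 4 vertices. Extrusion per mm of travel: 0.4 × 0.15 / (π × 0.875²) = 0.024945. Accumulating E over each segment gives final E = 1.6963.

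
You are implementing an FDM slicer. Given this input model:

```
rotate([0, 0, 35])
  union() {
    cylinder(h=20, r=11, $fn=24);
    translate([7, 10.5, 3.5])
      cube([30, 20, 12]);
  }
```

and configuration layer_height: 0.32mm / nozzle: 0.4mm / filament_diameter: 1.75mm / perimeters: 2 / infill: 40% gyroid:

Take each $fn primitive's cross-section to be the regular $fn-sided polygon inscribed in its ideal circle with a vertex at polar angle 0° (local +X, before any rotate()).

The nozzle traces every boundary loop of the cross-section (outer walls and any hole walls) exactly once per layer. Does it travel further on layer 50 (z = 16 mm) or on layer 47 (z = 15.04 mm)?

layer 47 (z = 15.04 mm)

Layer 50 (z = 16): the r=11 cylinder contributes a regular 24-gon of circumradius 11 (perimeter = 2·24·11.000·sin(180°/24) = 68.92 mm); the cube at (7, 10.5) does not reach this height (z outside [3.5, 15.5]); Combining (union): only the r=11 cylinder is present, so the union is just that shape — boundary = 68.92 mm; (rotated 35° about Z; rotation is an isometry so areas/perimeters/island counts are preserved). So its perimeter = 68.92 mm. Layer 47 (z = 15.04): the r=11 cylinder contributes a regular 24-gon of circumradius 11 (perimeter = 2·24·11.000·sin(180°/24) = 68.92 mm); the 30×20 cube at (7, 10.5) contributes its full rectangle (perimeter 100.00 mm); Taking the union: the 2 present regions are separate (no shared area or edge), so areas and boundary lengths simply add and each stays a separate island — boundary = 168.92 mm; (whole slice rotated 35° about Z — lengths, areas and connectivity unchanged). So its perimeter = 168.92 mm. Layer 47 is larger (168.92 vs 68.92 mm).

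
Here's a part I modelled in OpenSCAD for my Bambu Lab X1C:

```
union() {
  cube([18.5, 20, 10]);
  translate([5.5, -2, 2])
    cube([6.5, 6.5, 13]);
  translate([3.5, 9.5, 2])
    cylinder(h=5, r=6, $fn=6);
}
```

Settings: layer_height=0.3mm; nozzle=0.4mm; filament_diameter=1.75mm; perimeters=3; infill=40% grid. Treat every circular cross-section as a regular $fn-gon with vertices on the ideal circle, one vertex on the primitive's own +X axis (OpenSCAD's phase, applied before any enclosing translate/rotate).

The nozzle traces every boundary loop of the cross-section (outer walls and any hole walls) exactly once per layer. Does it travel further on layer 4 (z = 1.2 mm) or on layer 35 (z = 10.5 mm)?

layer 4 (z = 1.2 mm)

Layer 4 (z = 1.2): the 18.5×20 cube contributes its full rectangle (perimeter 77.00 mm); the cube at (5.5, -2) does not reach this height (z outside [2, 15]); the cylinder at (3.5, 9.5) is absent (z outside [2, 7]); Merging all regions: only the 18.5×20 cube is present, so the union is just that shape — boundary = 77.00 mm. So its perimeter = 77.00 mm. Layer 35 (z = 10.5): the cube is not intersected at this z (z outside [0, 10]); the cube at (5.5, -2) is present — its section is the full 6.5×6.5 rectangle (perimeter 26.00 mm); the cylinder at (3.5, 9.5) is not intersected at this z (z outside [2, 7]); Taking the union: only the 6.5×6.5 cube at (5.5, -2) is present, so the union is just that shape — boundary = 26.00 mm. So its perimeter = 26.00 mm. Layer 4 is larger (77.00 vs 26.00 mm).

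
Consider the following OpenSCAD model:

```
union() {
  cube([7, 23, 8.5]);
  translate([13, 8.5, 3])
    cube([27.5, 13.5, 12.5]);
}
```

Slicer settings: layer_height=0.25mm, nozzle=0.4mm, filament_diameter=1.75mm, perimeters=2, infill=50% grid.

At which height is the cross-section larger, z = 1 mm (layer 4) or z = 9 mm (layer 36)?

Layer 4 (z = 1): the 7×23 cube contributes its full rectangle (area 161.00 mm²); the cube at (13, 8.5) does not reach this height (z outside [3, 15.5]); Merging all regions: only the 7×23 cube is present, so the union is just that shape — area = 161.00 mm². So its area = 161.00 mm². Layer 36 (z = 9): the cube is not intersected at this z (z outside [0, 8.5]); the 27.5×13.5 cube at (13, 8.5) contributes its full rectangle (area 371.25 mm²); Merging all regions: only the 27.5×13.5 cube at (13, 8.5) is present, so the union is just that shape — area = 371.25 mm². So its area = 371.25 mm². Layer 36 is larger (371.25 vs 161.00 mm²).

layer 36 (z = 9 mm)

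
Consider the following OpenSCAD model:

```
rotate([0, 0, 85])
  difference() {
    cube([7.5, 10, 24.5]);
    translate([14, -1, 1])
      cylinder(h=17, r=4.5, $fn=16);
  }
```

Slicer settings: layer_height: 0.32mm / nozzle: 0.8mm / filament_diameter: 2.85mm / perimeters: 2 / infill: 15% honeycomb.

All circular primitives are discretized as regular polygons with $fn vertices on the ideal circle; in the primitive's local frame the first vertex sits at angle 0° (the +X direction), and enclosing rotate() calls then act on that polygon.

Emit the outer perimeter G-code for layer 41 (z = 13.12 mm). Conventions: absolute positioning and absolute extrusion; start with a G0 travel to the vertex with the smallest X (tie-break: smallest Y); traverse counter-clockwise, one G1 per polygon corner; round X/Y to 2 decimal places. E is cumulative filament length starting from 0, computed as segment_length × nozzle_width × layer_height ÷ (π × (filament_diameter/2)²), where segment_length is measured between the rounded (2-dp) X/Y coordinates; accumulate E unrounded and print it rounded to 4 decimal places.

G0 X-9.96 Y0.87 Z13.12
G1 X0.00 Y0.00 E0.4012
G1 X0.65 Y7.47 E0.7021
G1 X-9.31 Y8.34 E1.1033
G1 X-9.96 Y0.87 E1.4042

At z = 13.12 mm: the cube (footprint 7.5×10) is included at this height; the r=4.5 cylinder at (14, -1) gives a regular 16-gon of circumradius 4.5 (constant along its height); Subtracting the remaining from the first: starting from the 7.5×10 cube, the r=4.5 cylinder at (14, -1) misses the remaining region (no effect) — 1 connected region; (whole slice rotated 85° about Z — lengths, areas and connectivity unchanged). The outline is a single polygon with 4 vertices. Extrusion per mm of travel: 0.8 × 0.32 / (π × 1.425²) = 0.040129. Accumulating E over each segment gives final E = 1.4042.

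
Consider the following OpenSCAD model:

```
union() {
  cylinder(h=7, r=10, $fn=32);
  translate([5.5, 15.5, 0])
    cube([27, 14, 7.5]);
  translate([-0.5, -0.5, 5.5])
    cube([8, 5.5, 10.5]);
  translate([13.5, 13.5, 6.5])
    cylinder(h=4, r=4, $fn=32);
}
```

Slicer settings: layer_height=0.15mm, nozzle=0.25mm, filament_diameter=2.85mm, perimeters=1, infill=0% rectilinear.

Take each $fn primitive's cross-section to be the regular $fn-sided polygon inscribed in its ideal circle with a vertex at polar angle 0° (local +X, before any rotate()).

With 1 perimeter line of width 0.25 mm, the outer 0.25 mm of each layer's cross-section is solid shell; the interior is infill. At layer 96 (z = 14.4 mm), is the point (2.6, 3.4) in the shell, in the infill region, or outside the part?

infill

At z = 14.4 mm: the cylinder is not intersected at this z (z outside [0, 7]); the cube at (5.5, 15.5) does not reach this height (z outside [0, 7.5]); the cube at (-0.5, -0.5) is present — its section is the full 8×5.5 rectangle; the cylinder at (13.5, 13.5) is absent (z outside [6.5, 10.5]); Merging all regions: only the 8×5.5 cube at (-0.5, -0.5) is present, so the union is just that shape — 1 connected region. Overall, the cross-section is a single solid region. The nearest boundary edge runs (7.50, 5.00)→(-0.50, 5.00); distance from the point to it = 1.60 mm. The point is inside the cross-section and 1.60 mm from the nearest boundary — more than the 0.25 mm shell width (1 × 0.25), so it's in the infill interior.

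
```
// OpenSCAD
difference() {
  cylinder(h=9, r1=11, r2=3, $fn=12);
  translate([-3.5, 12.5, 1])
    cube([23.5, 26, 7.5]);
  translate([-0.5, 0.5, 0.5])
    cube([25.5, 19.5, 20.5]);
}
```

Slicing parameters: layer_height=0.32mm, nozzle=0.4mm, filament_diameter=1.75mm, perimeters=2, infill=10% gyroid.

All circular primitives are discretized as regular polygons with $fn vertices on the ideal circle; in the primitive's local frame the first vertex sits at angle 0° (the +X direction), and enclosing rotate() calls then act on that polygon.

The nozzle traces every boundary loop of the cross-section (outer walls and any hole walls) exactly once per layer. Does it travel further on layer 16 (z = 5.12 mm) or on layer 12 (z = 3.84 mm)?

Layer 16 (z = 5.12): the cone: at t=0.569 of its height the radius interpolates to r₁+(r₂−r₁)t = 6.449, giving a regular 12-gon of that circumradius (perimeter = 2·12·6.449·sin(180°/12) = 40.06 mm); the cube at (-3.5, 12.5) (footprint 23.5×26) is included at this height (perimeter 99.00 mm); the cube at (-0.5, 0.5) (footprint 25.5×19.5) is included at this height (perimeter 90.00 mm); Subtracting the remaining from the first: starting from the cone, the 23.5×26 cube at (-3.5, 12.5) misses the remaining region (no effect); the 25.5×19.5 cube at (-0.5, 0.5) partially overlaps it — only the 30.94 mm² overlap (of its 497.25 mm²) is removed, clipping the outline — boundary = 42.67 mm. So its perimeter = 42.67 mm. Layer 12 (z = 3.84): the cone contributes a regular 12-gon of circumradius 7.587 (interpolated between r1=11 and r2=3 at t=0.427) (perimeter = 2·12·7.587·sin(180°/12) = 47.13 mm); the cube at (-3.5, 12.5) is present — its section is the full 23.5×26 rectangle (perimeter 99.00 mm); the cube at (-0.5, 0.5) (footprint 25.5×19.5) is included at this height (perimeter 90.00 mm); After the difference (first − rest): starting from the cone, the 23.5×26 cube at (-3.5, 12.5) misses the remaining region (no effect); the 25.5×19.5 cube at (-0.5, 0.5) partially overlaps it — only the 42.92 mm² overlap (of its 497.25 mm²) is removed, clipping the outline — boundary = 50.25 mm. So its perimeter = 50.25 mm. Layer 12 is larger (50.25 vs 42.67 mm).

layer 12 (z = 3.84 mm)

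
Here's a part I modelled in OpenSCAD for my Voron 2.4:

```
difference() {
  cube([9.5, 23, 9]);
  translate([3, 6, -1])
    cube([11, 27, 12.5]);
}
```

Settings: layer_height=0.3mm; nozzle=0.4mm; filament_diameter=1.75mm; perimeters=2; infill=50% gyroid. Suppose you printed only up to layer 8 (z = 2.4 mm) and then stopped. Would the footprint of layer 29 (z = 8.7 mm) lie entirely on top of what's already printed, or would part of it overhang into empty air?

entirely on top

Compare the two slices. At z = 2.4: the cube (footprint 9.5×23) is included at this height (area 218.50 mm²); the 11×27 cube at (3, 6) contributes its full rectangle (area 297.00 mm²); After the difference (first − rest): starting from the 9.5×23 cube (218.50 mm²), the 11×27 cube at (3, 6) partially overlaps it — only the 110.50 mm² overlap (of its 297.00 mm²) is removed, clipping the outline — area = 108.00 mm². At z = 8.7: the 9.5×23 cube contributes its full rectangle (area 218.50 mm²); the 11×27 cube at (3, 6) contributes its full rectangle (area 297.00 mm²); Subtracting the remaining from the first: starting from the 9.5×23 cube (218.50 mm²), the 11×27 cube at (3, 6) partially overlaps it — only the 110.50 mm² overlap (of its 297.00 mm²) is removed, clipping the outline — area = 108.00 mm². Checking containment: the cross-section at z = 8.7 is a subset of the cross-section at z = 2.4.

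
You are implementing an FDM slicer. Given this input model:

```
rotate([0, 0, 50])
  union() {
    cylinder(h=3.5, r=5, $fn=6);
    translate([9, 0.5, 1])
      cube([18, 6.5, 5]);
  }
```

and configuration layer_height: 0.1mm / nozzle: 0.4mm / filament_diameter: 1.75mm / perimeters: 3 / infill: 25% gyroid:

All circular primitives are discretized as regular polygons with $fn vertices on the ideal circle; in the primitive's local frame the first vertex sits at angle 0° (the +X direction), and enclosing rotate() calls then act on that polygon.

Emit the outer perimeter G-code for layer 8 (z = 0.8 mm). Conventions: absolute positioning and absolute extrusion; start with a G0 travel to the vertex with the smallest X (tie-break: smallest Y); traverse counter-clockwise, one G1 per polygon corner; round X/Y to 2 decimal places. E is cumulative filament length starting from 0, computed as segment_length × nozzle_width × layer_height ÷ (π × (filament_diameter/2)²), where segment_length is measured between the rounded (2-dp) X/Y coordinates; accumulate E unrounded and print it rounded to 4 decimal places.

G0 X-4.92 Y0.87 Z0.80
G1 X-3.21 Y-3.83 E0.0832
G1 X1.71 Y-4.70 E0.1663
G1 X4.92 Y-0.87 E0.2494
G1 X3.21 Y3.83 E0.3325
G1 X-1.71 Y4.70 E0.4156
G1 X-4.92 Y0.87 E0.4987

At z = 0.8 mm: the r=5 cylinder gives a regular 6-gon of circumradius 5 (constant along its height); the cube at (9, 0.5) is absent (z outside [1, 6]); Combining (union): only the r=5 cylinder is present, so the union is just that shape — 1 connected region; (rotated 50° about Z; rotation is an isometry so areas/perimeters/island counts are preserved). The outline is a single polygon with 6 vertices. Extrusion per mm of travel: 0.4 × 0.1 / (π × 0.875²) = 0.016630. Accumulating E over each segment gives final E = 0.4987.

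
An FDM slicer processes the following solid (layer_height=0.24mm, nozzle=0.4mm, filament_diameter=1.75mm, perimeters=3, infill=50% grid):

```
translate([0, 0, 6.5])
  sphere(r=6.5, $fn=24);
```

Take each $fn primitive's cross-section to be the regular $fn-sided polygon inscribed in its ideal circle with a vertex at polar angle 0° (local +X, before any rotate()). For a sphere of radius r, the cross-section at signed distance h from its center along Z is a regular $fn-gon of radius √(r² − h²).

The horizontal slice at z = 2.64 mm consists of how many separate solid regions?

At z = 2.64 mm: the r=6.5 sphere contributes a regular 24-gon of circumradius √(6.5²−3.86²) = 5.230. The result has 1 disconnected region.

1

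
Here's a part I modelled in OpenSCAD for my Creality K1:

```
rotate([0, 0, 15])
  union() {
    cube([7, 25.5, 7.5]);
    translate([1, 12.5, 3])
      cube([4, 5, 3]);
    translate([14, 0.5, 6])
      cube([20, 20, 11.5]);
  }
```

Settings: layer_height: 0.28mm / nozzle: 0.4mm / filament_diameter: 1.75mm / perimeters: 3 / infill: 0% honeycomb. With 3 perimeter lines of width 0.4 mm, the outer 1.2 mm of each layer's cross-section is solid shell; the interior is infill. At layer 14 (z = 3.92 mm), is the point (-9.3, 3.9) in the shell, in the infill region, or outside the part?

At z = 3.92 mm: the cube (footprint 7×25.5) is included at this height; the 4×5 cube at (1, 12.5) contributes its full rectangle; the cube at (14, 0.5) is not intersected at this z (z outside [6, 17.5]); Taking the union: the 4×5 cube at (1, 12.5) lies entirely inside the 7×25.5 cube, so the union is just the 7×25.5 cube — 1 connected region; (rotated 15° about Z; rotation is an isometry so areas/perimeters/island counts are preserved). Overall, the cross-section is a single solid region. Undo the 15° rotation: the query point maps to (-7.974, 6.174) in the un-rotated model frame. The nearest boundary edge runs (0.00, 0.00)→(0.00, 25.50); distance from the point to it = 7.97 mm. The point is not inside any of the regions above, so it lies outside the cross-section (7.97 mm from the nearest boundary).

outside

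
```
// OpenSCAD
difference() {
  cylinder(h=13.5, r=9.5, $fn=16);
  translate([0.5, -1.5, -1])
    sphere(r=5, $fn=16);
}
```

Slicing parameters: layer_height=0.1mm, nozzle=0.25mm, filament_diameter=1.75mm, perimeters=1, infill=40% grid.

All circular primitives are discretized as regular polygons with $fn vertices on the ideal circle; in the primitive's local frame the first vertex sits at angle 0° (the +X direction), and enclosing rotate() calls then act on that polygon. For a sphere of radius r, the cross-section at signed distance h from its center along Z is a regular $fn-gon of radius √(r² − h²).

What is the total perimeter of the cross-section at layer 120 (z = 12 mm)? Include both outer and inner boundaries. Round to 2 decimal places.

At z = 12 mm: the r=9.5 cylinder contributes a regular 16-gon of circumradius 9.5 (perimeter = 2·16·9.500·sin(180°/16) = 59.31 mm); the sphere at (0.5, -1.5) is absent (|z−center|=13.000 > r=5); After the difference (first − rest): none of the subtracted shapes is present at this height, so the r=9.5 cylinder is unchanged — boundary = 59.31 mm. Overall, the cross-section is a single solid region. Total boundary length (outer) = 59.31 mm.

59.31 mm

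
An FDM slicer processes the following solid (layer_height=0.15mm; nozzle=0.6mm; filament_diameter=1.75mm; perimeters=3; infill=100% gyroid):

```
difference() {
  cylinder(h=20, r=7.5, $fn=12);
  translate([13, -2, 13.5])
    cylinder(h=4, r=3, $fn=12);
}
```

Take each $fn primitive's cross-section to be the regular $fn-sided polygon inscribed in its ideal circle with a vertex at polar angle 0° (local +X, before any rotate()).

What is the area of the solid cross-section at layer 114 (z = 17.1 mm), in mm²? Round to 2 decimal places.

168.75 mm²

At z = 17.1 mm: the r=7.5 cylinder contributes a regular 12-gon of circumradius 7.5 (area = (12/2)·7.500²·sin(360°/12) = 168.75 mm²); the r=3 cylinder at (13, -2) gives a regular 12-gon of circumradius 3 (constant along its height) (area = (12/2)·3.000²·sin(360°/12) = 27.00 mm²); Subtracting the remaining from the first: starting from the r=7.5 cylinder (168.75 mm²), the r=3 cylinder at (13, -2) misses the remaining region (no effect) — area = 168.75 mm². Overall, the cross-section is a single solid region. Net area = 168.75 mm².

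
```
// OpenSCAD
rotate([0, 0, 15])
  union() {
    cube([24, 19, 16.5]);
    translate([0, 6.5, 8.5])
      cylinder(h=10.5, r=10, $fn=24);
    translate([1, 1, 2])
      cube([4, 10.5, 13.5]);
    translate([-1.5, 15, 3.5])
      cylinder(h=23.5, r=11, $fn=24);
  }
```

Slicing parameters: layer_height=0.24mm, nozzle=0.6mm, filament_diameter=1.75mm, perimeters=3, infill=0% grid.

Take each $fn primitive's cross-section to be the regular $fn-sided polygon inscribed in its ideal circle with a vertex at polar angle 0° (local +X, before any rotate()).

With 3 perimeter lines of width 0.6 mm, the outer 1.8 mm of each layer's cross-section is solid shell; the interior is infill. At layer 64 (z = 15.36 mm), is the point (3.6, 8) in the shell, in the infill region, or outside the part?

At z = 15.36 mm: the cube (footprint 24×19) is included at this height; the r=10 cylinder at (0, 6.5) gives a regular 24-gon of circumradius 10 (constant along its height); the cube at (1, 1) is present — its section is the full 4×10.5 rectangle; the r=11 cylinder at (-1.5, 15) gives a regular 24-gon of circumradius 11 (constant along its height); Merging all regions: the regions partially overlap (shared area 385.32 mm²), so overlapping operands fuse into one piece — 1 connected region; (rotated 15° about Z; rotation is an isometry so areas/perimeters/island counts are preserved). Overall, the cross-section is a single solid region. Undo the 15° rotation: the query point maps to (5.548, 6.796) in the un-rotated model frame. The nearest boundary edge runs (24.00, 0.00)→(7.51, 0.00); distance from the point to it = 7.07 mm. The point is inside the cross-section and 7.07 mm from the nearest boundary — more than the 1.8 mm shell width (3 × 0.6), so it's in the infill interior.

infill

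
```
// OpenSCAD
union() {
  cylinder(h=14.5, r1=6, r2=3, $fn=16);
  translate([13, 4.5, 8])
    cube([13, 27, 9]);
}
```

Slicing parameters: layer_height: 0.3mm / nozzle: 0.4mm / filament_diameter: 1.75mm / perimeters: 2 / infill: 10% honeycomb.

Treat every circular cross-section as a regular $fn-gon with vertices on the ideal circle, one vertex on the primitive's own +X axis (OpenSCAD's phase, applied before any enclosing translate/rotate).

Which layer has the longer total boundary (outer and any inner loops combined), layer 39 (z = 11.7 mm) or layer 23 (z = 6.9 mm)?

layer 39 (z = 11.7 mm)

Layer 39 (z = 11.7): the cone contributes a regular 16-gon of circumradius 3.579 (interpolated between r1=6 and r2=3 at t=0.807) (perimeter = 2·16·3.579·sin(180°/16) = 22.35 mm); the cube at (13, 4.5) is present — its section is the full 13×27 rectangle (perimeter 80.00 mm); Merging all regions: the 2 present regions are separate (no shared area or edge), so areas and boundary lengths simply add and each stays a separate island — boundary = 102.35 mm. So its perimeter = 102.35 mm. Layer 23 (z = 6.9): the cone contributes a regular 16-gon of circumradius 4.572 (interpolated between r1=6 and r2=3 at t=0.476) (perimeter = 2·16·4.572·sin(180°/16) = 28.55 mm); the cube at (13, 4.5) is absent (z outside [8, 17]); Taking the union: only the cone is present, so the union is just that shape — boundary = 28.55 mm. So its perimeter = 28.55 mm. Layer 39 is larger (102.35 vs 28.55 mm).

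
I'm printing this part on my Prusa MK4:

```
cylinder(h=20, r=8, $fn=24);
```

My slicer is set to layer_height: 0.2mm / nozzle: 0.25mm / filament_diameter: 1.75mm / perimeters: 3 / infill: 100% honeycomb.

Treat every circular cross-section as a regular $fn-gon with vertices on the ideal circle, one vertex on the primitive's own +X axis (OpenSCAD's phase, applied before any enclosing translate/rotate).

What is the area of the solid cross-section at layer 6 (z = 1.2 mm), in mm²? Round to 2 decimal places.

At z = 1.2 mm: the r=8 cylinder contributes a regular 24-gon of circumradius 8 (area = (24/2)·8.000²·sin(360°/24) = 198.77 mm²). Overall, the cross-section is a single solid region. Net area = 198.77 mm².

198.77 mm²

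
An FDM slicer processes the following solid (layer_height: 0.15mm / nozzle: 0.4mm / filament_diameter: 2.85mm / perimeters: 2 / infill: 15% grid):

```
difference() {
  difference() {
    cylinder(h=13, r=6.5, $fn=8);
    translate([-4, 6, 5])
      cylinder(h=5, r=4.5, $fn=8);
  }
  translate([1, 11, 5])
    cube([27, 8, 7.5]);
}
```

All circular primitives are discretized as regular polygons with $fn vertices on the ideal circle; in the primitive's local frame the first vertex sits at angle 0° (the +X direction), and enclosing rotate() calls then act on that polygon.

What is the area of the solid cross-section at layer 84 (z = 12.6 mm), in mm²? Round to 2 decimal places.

119.50 mm²

At z = 12.6 mm: the cylinder: section is a regular 8-gon, circumradius r=6.5 (area = (8/2)·6.500²·sin(360°/8) = 119.50 mm²); the cylinder at (-4, 6) is absent (z outside [5, 10]); Subtracting the remaining from the first: none of the subtracted shapes is present at this height, so the r=6.5 cylinder is unchanged — area = 119.50 mm²; the cube at (1, 11) is absent (z outside [5, 12.5]); Taking the first minus the rest: none of the subtracted shapes is present at this height, so that combined region is unchanged — area = 119.50 mm². Overall, the cross-section is a single solid region. Net area = 119.50 mm².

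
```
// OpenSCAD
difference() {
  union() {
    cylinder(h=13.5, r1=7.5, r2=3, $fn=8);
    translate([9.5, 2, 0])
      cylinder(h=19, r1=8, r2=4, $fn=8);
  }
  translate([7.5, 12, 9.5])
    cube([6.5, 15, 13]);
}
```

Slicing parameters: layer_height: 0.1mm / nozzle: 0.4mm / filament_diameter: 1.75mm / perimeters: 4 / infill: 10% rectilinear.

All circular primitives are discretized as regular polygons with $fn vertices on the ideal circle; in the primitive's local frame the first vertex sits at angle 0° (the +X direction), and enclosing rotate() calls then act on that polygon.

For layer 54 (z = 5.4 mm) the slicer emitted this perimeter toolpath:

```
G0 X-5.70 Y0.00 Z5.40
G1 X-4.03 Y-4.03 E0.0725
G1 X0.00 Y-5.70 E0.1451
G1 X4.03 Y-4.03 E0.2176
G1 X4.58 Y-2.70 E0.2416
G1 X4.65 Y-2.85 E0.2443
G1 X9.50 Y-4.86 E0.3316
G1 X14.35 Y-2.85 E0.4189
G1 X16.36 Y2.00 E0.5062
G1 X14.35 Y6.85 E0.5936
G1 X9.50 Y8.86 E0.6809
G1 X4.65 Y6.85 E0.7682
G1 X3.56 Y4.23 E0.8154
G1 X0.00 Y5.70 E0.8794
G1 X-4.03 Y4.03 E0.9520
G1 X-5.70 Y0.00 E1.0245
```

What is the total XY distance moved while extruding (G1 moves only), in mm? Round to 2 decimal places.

61.61 mm

Sum the Euclidean lengths of each G1 segment: total = 61.61 mm.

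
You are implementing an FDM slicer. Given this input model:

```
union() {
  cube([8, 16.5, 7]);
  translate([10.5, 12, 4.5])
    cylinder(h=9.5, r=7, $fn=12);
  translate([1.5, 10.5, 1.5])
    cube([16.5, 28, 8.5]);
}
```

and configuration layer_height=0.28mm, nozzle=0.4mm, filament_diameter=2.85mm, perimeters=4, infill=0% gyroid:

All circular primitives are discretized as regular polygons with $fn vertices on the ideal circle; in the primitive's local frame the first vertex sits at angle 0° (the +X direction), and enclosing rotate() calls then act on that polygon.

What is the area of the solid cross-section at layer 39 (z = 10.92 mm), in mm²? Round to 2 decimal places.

147.00 mm²

At z = 10.92 mm: the cube does not reach this height (z outside [0, 7]); the cylinder at (10.5, 12): section is a regular 12-gon, circumradius r=7 (area = (12/2)·7.000²·sin(360°/12) = 147.00 mm²); the cube at (1.5, 10.5) is absent (z outside [1.5, 10]); Taking the union: only the r=7 cylinder at (10.5, 12) is present, so the union is just that shape — area = 147.00 mm². Overall, the cross-section is a single solid region. Net area = 147.00 mm².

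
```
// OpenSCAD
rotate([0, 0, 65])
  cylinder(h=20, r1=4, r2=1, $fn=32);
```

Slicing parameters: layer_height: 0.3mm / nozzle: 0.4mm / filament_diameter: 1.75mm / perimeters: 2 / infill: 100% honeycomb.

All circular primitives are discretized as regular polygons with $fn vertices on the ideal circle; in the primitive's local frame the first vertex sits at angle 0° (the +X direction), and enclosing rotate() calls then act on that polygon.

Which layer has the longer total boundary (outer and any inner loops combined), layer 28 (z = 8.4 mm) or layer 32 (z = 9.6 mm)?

Layer 28 (z = 8.4): the cone contributes a regular 32-gon of circumradius 2.740 (interpolated between r1=4 and r2=1 at t=0.420) (perimeter = 2·32·2.740·sin(180°/32) = 17.19 mm); (rotated 65° about Z; rotation is an isometry so areas/perimeters/island counts are preserved). So its perimeter = 17.19 mm. Layer 32 (z = 9.6): the cone (r1=4→r2=1) has section circumradius 2.560 here — a regular 32-gon (perimeter = 2·32·2.560·sin(180°/32) = 16.06 mm); (whole slice rotated 65° about Z — lengths, areas and connectivity unchanged). So its perimeter = 16.06 mm. Layer 28 is larger (17.19 vs 16.06 mm).

layer 28 (z = 8.4 mm)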